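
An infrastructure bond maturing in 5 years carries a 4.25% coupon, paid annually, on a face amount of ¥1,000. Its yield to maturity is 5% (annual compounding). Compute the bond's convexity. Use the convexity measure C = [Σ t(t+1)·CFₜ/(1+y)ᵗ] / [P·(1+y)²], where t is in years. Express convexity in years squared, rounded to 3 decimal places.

24.334

With y = 0.05:
  t   CF        PV=CF/(1+0.05)^t    t·PV        t(t+1)·PV
  1        42.50        40.4762        40.4762          80.9524
  2        42.50        38.5488        77.0975         231.2925
  3        42.50        36.7131       110.1393         440.5572
  4        42.50        34.9649       139.8594         699.2971
  5     1,042.50       816.8260     4,084.1301      24,504.7809
  Σ                    967.5289     4,451.7026      25,956.8800
P = 967.5289.
Convexity = Σ t(t+1)·PV / [P·(1+y)²] = 25,956.8800 / (967.5289 × 1.102500) = 24.33380.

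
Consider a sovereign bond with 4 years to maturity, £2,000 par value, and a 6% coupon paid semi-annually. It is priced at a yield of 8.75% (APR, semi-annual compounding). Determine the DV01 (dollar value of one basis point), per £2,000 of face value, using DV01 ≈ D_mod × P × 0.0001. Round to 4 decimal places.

Periodic yield y = 0.04375.
  t   CF        PV=CF/(1+0.04375)^t    t·PV
  1        60.00        57.4850        57.4850
  2        60.00        55.0755       110.1510
  3        60.00        52.7669       158.3008
  4        60.00        50.5551       202.2206
  5        60.00        48.4361       242.1803
  6        60.00        46.4058       278.4348
  7        60.00        44.4607       311.2246
  8     2,060.00     1,462.4981    11,699.9849
  Σ                  1,817.6832    13,059.9819
P = 1,817.6832; D_Mac = 7.18496 half-year periods = 3.59248 yrs; D_mod = 3.44190 yrs.
DV01 ≈ 3.44190 × 1,817.6832 × 0.0001 = 0.625628.

£0.6256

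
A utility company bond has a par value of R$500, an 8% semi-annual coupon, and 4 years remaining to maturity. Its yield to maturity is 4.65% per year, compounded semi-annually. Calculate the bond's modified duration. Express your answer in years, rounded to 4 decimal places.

3.4531 years

Periodic yield y = 0.02325. First find Macaulay duration:
  t   CF        PV=CF/(1+0.02325)^t    t·PV
  1        20.00        19.5456        19.5456
  2        20.00        19.1015        38.2029
  3        20.00        18.6674        56.0023
  4        20.00        18.2433        72.9731
  5        20.00        17.8288        89.1438
  6        20.00        17.4237       104.5420
  7        20.00        17.0278       119.1944
  8       520.00       432.6626     3,461.3005
  Σ                    560.5005     3,960.9046
P = 560.5005; Macaulay duration = 3,960.9046 / 560.5005 = 7.06673 half-year periods = 3.53336 years.
Modified duration = D_Mac / (1 + y) = 3.53336 / 1.02325 = 3.45308 years.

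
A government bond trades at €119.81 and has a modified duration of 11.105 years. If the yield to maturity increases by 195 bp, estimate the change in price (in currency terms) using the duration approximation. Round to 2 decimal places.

Duration approximation: ΔP/P ≈ -D_mod · Δy = -11.105 × (+0.0195) = -0.2165475.
ΔP ≈ 119.81 × (-0.2165475) = -25.944555975.

-€25.94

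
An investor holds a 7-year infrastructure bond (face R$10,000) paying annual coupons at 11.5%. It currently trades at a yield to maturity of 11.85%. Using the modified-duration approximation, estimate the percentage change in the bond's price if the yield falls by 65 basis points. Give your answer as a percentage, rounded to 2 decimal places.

Periodic yield y = 0.1185. Modified duration first:
  t   CF        PV=CF/(1+0.1185)^t    t·PV
  1     1,150.00     1,028.1627     1,028.1627
  2     1,150.00       919.2335     1,838.4671
  3     1,150.00       821.8449     2,465.5348
  4     1,150.00       734.7742     2,939.0967
  5     1,150.00       656.9282     3,284.6409
  6     1,150.00       587.3296     3,523.9778
  7    11,150.00     5,091.2327    35,638.6290
  Σ                  9,839.5059    50,718.5090
P = 9,839.5059; D_Mac = 5.15458 yrs; D_mod = 5.15458/(1+0.1185) = 4.60847 yrs.
ΔP/P ≈ -D_mod · Δy = -4.60847 × (-0.0065) = +0.029955 = +2.9955%.

+3.00%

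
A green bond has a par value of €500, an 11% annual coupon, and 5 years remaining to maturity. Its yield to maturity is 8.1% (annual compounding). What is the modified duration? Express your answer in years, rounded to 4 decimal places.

Periodic yield y = 0.081. First find Macaulay duration:
  t   CF        PV=CF/(1+0.081)^t    t·PV
  1        55.00        50.8788        50.8788
  2        55.00        47.0664        94.1329
  3        55.00        43.5397       130.6192
  4        55.00        40.2773       161.1090
  5       555.00       375.9798     1,879.8990
  Σ                    557.7420     2,316.6389
P = 557.7420; Macaulay duration = 2,316.6389 / 557.7420 = 4.15360 years.
Modified duration = D_Mac / (1 + y) = 4.15360 / 1.081 = 3.84237 years.

3.8424 years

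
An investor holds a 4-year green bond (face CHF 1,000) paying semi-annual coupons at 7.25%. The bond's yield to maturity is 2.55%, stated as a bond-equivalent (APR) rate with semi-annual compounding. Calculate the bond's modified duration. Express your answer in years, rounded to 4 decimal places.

3.5399 years

Periodic yield y = 0.01275. First find Macaulay duration:
  t   CF        PV=CF/(1+0.01275)^t    t·PV
  1        36.25        35.7936        35.7936
  2        36.25        35.3430        70.6860
  3        36.25        34.8981       104.6942
  4        36.25        34.4587       137.8348
  5        36.25        34.0249       170.1245
  6        36.25        33.5965       201.5792
  7        36.25        33.1736       232.2150
  8     1,036.25       936.3679     7,490.9434
  Σ                  1,177.6563     8,443.8707
P = 1,177.6563; Macaulay duration = 8,443.8707 / 1,177.6563 = 7.17006 half-year periods = 3.58503 years.
Modified duration = D_Mac / (1 + y) = 3.58503 / 1.01275 = 3.53990 years.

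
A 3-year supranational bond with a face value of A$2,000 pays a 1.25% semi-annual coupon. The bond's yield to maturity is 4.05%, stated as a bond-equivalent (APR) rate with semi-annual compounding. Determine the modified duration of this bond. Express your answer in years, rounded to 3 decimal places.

2.893 years

Periodic yield y = 0.02025. First find Macaulay duration:
  t   CF        PV=CF/(1+0.02025)^t    t·PV
  1        12.50        12.2519        12.2519
  2        12.50        12.0087        24.0174
  3        12.50        11.7704        35.3111
  4        12.50        11.5368        46.1470
  5        12.50        11.3078        56.5389
  6     2,012.50     1,784.4167    10,706.4999
  Σ                  1,843.2922    10,880.7663
P = 1,843.2922; Macaulay duration = 10,880.7663 / 1,843.2922 = 5.90290 half-year periods = 2.95145 years.
Modified duration = D_Mac / (1 + y) = 2.95145 / 1.02025 = 2.89287 years.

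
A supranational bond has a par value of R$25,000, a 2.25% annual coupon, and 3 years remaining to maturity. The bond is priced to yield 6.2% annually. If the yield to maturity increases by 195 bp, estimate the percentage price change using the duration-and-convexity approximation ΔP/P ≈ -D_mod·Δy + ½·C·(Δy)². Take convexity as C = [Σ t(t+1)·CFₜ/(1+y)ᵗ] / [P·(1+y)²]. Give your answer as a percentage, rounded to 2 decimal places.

With y = 0.062:
  t   CF        PV=CF/(1+0.062)^t    t·PV        t(t+1)·PV
  1       562.50       529.6610       529.6610       1,059.3220
  2       562.50       498.7392       997.4784       2,992.4351
  3    25,562.50    21,341.7376    64,025.2127     256,100.8507
  Σ                 22,370.1378    65,552.3521     260,152.6079
P = 22,370.1378; D_Mac = 2.93035 yrs; D_mod = 2.75928 yrs; C = 10.31123.
Duration effect: -2.75928 × (+0.0195) = -0.053806
Convexity effect: 0.5 × 10.31123 × (0.0195)² = +0.0019604
ΔP/P ≈ -0.053806 + 0.0019604 = -0.051845 = -5.1845%.

-5.18%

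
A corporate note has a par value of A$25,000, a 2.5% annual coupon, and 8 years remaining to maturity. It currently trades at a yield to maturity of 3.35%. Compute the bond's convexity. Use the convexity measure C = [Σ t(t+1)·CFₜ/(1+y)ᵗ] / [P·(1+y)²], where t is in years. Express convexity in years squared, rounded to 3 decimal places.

With y = 0.0335:
  t   CF        PV=CF/(1+0.0335)^t    t·PV        t(t+1)·PV
  1       625.00       604.7412       604.7412       1,209.4823
  2       625.00       585.1390     1,170.2780       3,510.8341
  3       625.00       566.1722     1,698.5167       6,794.0669
  4       625.00       547.8203     2,191.2811      10,956.4053
  5       625.00       530.0631     2,650.3157      15,901.8945
  6       625.00       512.8816     3,077.2897      21,541.0278
  7       625.00       496.2570     3,473.7990      27,790.3923
  8    25,625.00    19,687.0220   157,496.1759   1,417,465.5832
  Σ                 23,530.0965   172,362.3974   1,505,169.6864
P = 23,530.0965.
Convexity = Σ t(t+1)·PV / [P·(1+y)²] = 1,505,169.6864 / (23,530.0965 × 1.068122) = 59.88814.

59.888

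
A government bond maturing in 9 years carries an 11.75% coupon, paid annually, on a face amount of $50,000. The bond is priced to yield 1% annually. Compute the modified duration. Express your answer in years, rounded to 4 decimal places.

6.8013 years

Periodic yield y = 0.01. First find Macaulay duration:
  t   CF        PV=CF/(1+0.01)^t    t·PV
  1     5,875.00     5,816.8317     5,816.8317
  2     5,875.00     5,759.2393    11,518.4786
  3     5,875.00     5,702.2171    17,106.6514
  4     5,875.00     5,645.7595    22,583.0381
  5     5,875.00     5,589.8609    27,949.3046
  6     5,875.00     5,534.5158    33,207.0945
  7     5,875.00     5,479.7186    38,358.0300
  8     5,875.00     5,425.4639    43,403.7115
  9    55,875.00    51,088.7377   459,798.6391
  Σ                 96,042.3445   659,741.7794
P = 96,042.3445; Macaulay duration = 659,741.7794 / 96,042.3445 = 6.86928 years.
Modified duration = D_Mac / (1 + y) = 6.86928 / 1.01 = 6.80127 years.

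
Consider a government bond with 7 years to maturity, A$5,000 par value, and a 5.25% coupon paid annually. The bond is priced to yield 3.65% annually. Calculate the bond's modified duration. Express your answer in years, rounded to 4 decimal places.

Periodic yield y = 0.0365. First find Macaulay duration:
  t   CF        PV=CF/(1+0.0365)^t    t·PV
  1       262.50       253.2562       253.2562
  2       262.50       244.3378       488.6756
  3       262.50       235.7335       707.2006
  4       262.50       227.4323       909.7291
  5       262.50       219.4233     1,097.1166
  6       262.50       211.6964     1,270.1784
  7     5,262.50     4,094.5574    28,661.9018
  Σ                  5,486.4369    33,388.0583
P = 5,486.4369; Macaulay duration = 33,388.0583 / 5,486.4369 = 6.08556 years.
Modified duration = D_Mac / (1 + y) = 6.08556 / 1.0365 = 5.87126 years.

5.8713 years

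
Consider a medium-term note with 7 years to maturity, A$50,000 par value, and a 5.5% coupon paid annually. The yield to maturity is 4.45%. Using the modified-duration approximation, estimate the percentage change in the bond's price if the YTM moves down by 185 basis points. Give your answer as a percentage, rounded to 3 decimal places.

Periodic yield y = 0.0445. Modified duration first:
  t   CF        PV=CF/(1+0.0445)^t    t·PV
  1     2,750.00     2,632.8387     2,632.8387
  2     2,750.00     2,520.6689     5,041.3378
  3     2,750.00     2,413.2780     7,239.8341
  4     2,750.00     2,310.4625     9,241.8498
  5     2,750.00     2,212.0272    11,060.1362
  6     2,750.00     2,117.7858    12,706.7147
  7    52,750.00    38,892.2755   272,245.9287
  Σ                 53,099.3366   320,168.6400
P = 53,099.3366; D_Mac = 6.02962 yrs; D_mod = 6.02962/(1+0.0445) = 5.77273 yrs.
ΔP/P ≈ -D_mod · Δy = -5.77273 × (-0.0185) = +0.106796 = +10.6796%.

+10.680%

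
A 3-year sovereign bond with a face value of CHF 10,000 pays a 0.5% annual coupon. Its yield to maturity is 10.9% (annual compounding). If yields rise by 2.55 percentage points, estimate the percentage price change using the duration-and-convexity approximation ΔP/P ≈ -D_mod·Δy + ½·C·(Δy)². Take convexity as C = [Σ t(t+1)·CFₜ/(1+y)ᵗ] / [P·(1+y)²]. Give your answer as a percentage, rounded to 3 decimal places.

With y = 0.109:
  t   CF        PV=CF/(1+0.109)^t    t·PV        t(t+1)·PV
  1        50.00        45.0857        45.0857          90.1713
  2        50.00        40.6543        81.3087         243.9260
  3    10,050.00     7,368.3700    22,105.1099      88,420.4395
  Σ                  7,454.1100    22,231.5042      88,754.5369
P = 7,454.1100; D_Mac = 2.98245 yrs; D_mod = 2.68931 yrs; C = 9.68126.
Duration effect: -2.68931 × (+0.0255) = -0.068578
Convexity effect: 0.5 × 9.68126 × (0.0255)² = +0.0031476
ΔP/P ≈ -0.068578 + 0.0031476 = -0.065430 = -6.5430%.

-6.543%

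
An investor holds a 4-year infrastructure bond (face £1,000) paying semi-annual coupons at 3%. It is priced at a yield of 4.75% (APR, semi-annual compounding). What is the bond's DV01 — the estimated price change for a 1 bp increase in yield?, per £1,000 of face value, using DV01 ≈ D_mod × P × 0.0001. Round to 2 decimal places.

Periodic yield y = 0.02375.
  t   CF        PV=CF/(1+0.02375)^t    t·PV
  1        15.00        14.6520        14.6520
  2        15.00        14.3121        28.6242
  3        15.00        13.9801        41.9402
  4        15.00        13.6558        54.6230
  5        15.00        13.3390        66.6948
  6        15.00        13.0295        78.1770
  7        15.00        12.7272        89.0906
  8     1,015.00       841.2299     6,729.8396
  Σ                    936.9256     7,103.6414
P = 936.9256; D_Mac = 7.58186 half-year periods = 3.79093 yrs; D_mod = 3.70299 yrs.
DV01 ≈ 3.70299 × 936.9256 × 0.0001 = 0.346942.

£0.35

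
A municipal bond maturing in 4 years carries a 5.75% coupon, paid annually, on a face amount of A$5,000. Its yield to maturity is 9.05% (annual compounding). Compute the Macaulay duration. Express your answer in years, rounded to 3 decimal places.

Periodic yield y = 0.0905. Discount each cash flow and weight by its year:
  t   CF        PV=CF/(1+0.0905)^t    t·PV
  1       287.50       263.6405       263.6405
  2       287.50       241.7611       483.5223
  3       287.50       221.6975       665.0926
  4     5,287.50     3,738.9332    14,955.7326
  Σ                  4,466.0324    16,367.9880
Price P = Σ PV = 4,466.0324.
Macaulay duration = Σ(t·PV) / P = 16,367.9880 / 4,466.0324 = 3.66500 years.

3.665 years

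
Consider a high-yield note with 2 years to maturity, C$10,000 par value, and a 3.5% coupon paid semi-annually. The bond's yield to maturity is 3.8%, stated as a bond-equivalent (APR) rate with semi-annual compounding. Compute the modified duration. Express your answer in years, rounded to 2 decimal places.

1.91 years

Periodic yield y = 0.019. First find Macaulay duration:
  t   CF        PV=CF/(1+0.019)^t    t·PV
  1       175.00       171.7370       171.7370
  2       175.00       168.5348       337.0697
  3       175.00       165.3924       496.1771
  4    10,175.00     9,437.0810    37,748.3239
  Σ                  9,942.7452    38,753.3077
P = 9,942.7452; Macaulay duration = 38,753.3077 / 9,942.7452 = 3.89765 half-year periods = 1.94882 years.
Modified duration = D_Mac / (1 + y) = 1.94882 / 1.019 = 1.91249 years.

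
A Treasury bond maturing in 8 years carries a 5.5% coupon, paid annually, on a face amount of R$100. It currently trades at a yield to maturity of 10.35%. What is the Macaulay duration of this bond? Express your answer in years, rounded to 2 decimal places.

6.44 years

Periodic yield y = 0.1035. Discount each cash flow and weight by its year:
  t   CF        PV=CF/(1+0.1035)^t    t·PV
  1         5.50         4.9841         4.9841
  2         5.50         4.5167         9.0333
  3         5.50         4.0930        12.2791
  4         5.50         3.7091        14.8366
  5         5.50         3.3613        16.8063
  6         5.50         3.0460        18.2759
  7         5.50         2.7603        19.3221
  8       105.50        47.9815       383.8519
  Σ                     74.4520       479.3894
Price P = Σ PV = 74.4520.
Macaulay duration = Σ(t·PV) / P = 479.3894 / 74.4520 = 6.43890 years.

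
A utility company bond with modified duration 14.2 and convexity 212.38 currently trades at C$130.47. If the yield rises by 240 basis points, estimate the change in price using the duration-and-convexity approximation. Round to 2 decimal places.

-C$36.48

Duration effect: -D_mod·Δy = -14.2 × (+0.024) = -0.340800
Convexity effect: ½·C·(Δy)² = 0.5 × 212.38 × (0.024)² = +0.06116544
ΔP/P ≈ -0.340800 + 0.06116544 = -0.27963456
ΔP ≈ 130.47 × (-0.27963456) = -36.4839210432.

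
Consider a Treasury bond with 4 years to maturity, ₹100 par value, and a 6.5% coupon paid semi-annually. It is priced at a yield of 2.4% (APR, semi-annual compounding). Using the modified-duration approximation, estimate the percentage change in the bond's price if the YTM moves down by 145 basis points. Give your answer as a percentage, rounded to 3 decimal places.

+5.187%

Periodic yield y = 0.012. Modified duration first:
  t   CF        PV=CF/(1+0.012)^t    t·PV
  1         3.25         3.2115         3.2115
  2         3.25         3.1734         6.3468
  3         3.25         3.1358         9.4073
  4         3.25         3.0986        12.3943
  5         3.25         3.0618        15.3091
  6         3.25         3.0255        18.1531
  7         3.25         2.9896        20.9275
  8       103.25        93.8525       750.8202
  Σ                    115.5487       836.5698
P = 115.5487; D_Mac = 7.23998 half-year periods = 3.61999 yrs; D_mod = 3.61999/(1+0.012) = 3.57706 yrs.
ΔP/P ≈ -D_mod · Δy = -3.57706 × (-0.0145) = +0.051867 = +5.1867%.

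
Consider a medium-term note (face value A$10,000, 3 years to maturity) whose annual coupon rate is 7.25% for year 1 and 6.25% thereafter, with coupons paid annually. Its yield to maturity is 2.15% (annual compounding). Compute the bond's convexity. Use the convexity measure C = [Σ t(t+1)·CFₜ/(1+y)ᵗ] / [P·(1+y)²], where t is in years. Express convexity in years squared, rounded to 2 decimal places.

With y = 0.0215:
  t   CF        PV=CF/(1+0.0215)^t    t·PV        t(t+1)·PV
  1       725.00       709.7406       709.7406       1,419.4812
  2       625.00       598.9675     1,197.9350       3,593.8051
  3    10,625.00     9,968.1330    29,904.3991     119,617.5965
  Σ                 11,276.8411    31,812.0748     124,630.8828
P = 11,276.8411.
Convexity = Σ t(t+1)·PV / [P·(1+y)²] = 124,630.8828 / (11,276.8411 × 1.043462) = 10.59160.

10.59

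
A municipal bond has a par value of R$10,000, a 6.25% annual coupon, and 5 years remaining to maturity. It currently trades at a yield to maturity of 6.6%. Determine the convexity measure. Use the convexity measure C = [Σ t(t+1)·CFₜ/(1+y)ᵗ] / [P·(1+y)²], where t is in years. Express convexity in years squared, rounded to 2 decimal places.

22.49

With y = 0.066:
  t   CF        PV=CF/(1+0.066)^t    t·PV        t(t+1)·PV
  1       625.00       586.3039       586.3039       1,172.6079
  2       625.00       550.0037     1,100.0074       3,300.0222
  3       625.00       515.9509     1,547.8528       6,191.4112
  4       625.00       484.0065     1,936.0260       9,680.1301
  5    10,625.00     7,718.6778    38,593.3892     231,560.3354
  Σ                  9,854.9429    43,763.5794     251,904.5068
P = 9,854.9429.
Convexity = Σ t(t+1)·PV / [P·(1+y)²] = 251,904.5068 / (9,854.9429 × 1.136356) = 22.49404.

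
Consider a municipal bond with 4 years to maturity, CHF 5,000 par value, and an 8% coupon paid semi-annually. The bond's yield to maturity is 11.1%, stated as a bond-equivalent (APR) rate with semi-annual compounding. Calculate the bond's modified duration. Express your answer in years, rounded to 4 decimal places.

3.2873 years

Periodic yield y = 0.0555. First find Macaulay duration:
  t   CF        PV=CF/(1+0.0555)^t    t·PV
  1       200.00       189.4837       189.4837
  2       200.00       179.5203       359.0406
  3       200.00       170.0808       510.2424
  4       200.00       161.1377       644.5506
  5       200.00       152.6648       763.3238
  6       200.00       144.6374       867.8243
  7       200.00       137.0321       959.2247
  8     5,200.00     3,375.4948    27,003.9584
  Σ                  4,510.0514    31,297.6485
P = 4,510.0514; Macaulay duration = 31,297.6485 / 4,510.0514 = 6.93953 half-year periods = 3.46977 years.
Modified duration = D_Mac / (1 + y) = 3.46977 / 1.0555 = 3.28732 years.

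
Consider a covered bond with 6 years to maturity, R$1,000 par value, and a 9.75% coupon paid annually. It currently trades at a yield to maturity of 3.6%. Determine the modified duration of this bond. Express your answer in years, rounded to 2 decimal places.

Periodic yield y = 0.036. First find Macaulay duration:
  t   CF        PV=CF/(1+0.036)^t    t·PV
  1        97.50        94.1120        94.1120
  2        97.50        90.8417       181.6833
  3        97.50        87.6850       263.0550
  4        97.50        84.6380       338.5522
  5        97.50        81.6969       408.4847
  6     1,097.50       887.6587     5,325.9520
  Σ                  1,326.6323     6,611.8392
P = 1,326.6323; Macaulay duration = 6,611.8392 / 1,326.6323 = 4.98393 years.
Modified duration = D_Mac / (1 + y) = 4.98393 / 1.036 = 4.81074 years.

4.81 years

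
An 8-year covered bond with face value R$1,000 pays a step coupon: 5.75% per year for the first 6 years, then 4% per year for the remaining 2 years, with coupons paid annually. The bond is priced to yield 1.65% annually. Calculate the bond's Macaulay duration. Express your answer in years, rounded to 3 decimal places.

6.809 years

Periodic yield y = 0.0165. Discount each cash flow and weight by its year:
  t   CF        PV=CF/(1+0.0165)^t    t·PV
  1        57.50        56.5667        56.5667
  2        57.50        55.6485       111.2969
  3        57.50        54.7452       164.2355
  4        57.50        53.8565       215.4261
  5        57.50        52.9823       264.9116
  6        57.50        52.1223       312.7338
  7        40.00        35.6704       249.6930
  8     1,040.00       912.3769     7,299.0151
  Σ                  1,273.9687     8,673.8786
Price P = Σ PV = 1,273.9687.
Macaulay duration = Σ(t·PV) / P = 8,673.8786 / 1,273.9687 = 6.80855 years.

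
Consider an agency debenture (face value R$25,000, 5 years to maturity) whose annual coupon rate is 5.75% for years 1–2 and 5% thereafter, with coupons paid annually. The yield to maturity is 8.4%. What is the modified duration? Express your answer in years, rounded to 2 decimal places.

Periodic yield y = 0.084. First find Macaulay duration:
  t   CF        PV=CF/(1+0.084)^t    t·PV
  1     1,437.50     1,326.1070     1,326.1070
  2     1,437.50     1,223.3460     2,446.6919
  3     1,250.00       981.3460     2,944.0381
  4     1,250.00       905.3008     3,621.2030
  5    26,250.00    17,538.1143    87,690.5716
  Σ                 21,974.2141    98,028.6116
P = 21,974.2141; Macaulay duration = 98,028.6116 / 21,974.2141 = 4.46107 years.
Modified duration = D_Mac / (1 + y) = 4.46107 / 1.084 = 4.11538 years.

4.12 years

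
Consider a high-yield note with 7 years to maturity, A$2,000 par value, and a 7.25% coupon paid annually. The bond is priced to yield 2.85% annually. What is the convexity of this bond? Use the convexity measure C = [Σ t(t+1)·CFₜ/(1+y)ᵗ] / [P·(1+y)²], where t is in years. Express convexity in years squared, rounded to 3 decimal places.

With y = 0.0285:
  t   CF        PV=CF/(1+0.0285)^t    t·PV        t(t+1)·PV
  1       145.00       140.9820       140.9820         281.9640
  2       145.00       137.0754       274.1507         822.4522
  3       145.00       133.2770       399.8309       1,599.3237
  4       145.00       129.5838       518.3353       2,591.6766
  5       145.00       125.9930       629.9652       3,779.7909
  6       145.00       122.5017       735.0104       5,145.0727
  7     2,145.00     1,761.9648    12,333.7535      98,670.0280
  Σ                  2,551.3777    15,032.0280     112,890.3081
P = 2,551.3777.
Convexity = Σ t(t+1)·PV / [P·(1+y)²] = 112,890.3081 / (2,551.3777 × 1.057812) = 41.82860.

41.829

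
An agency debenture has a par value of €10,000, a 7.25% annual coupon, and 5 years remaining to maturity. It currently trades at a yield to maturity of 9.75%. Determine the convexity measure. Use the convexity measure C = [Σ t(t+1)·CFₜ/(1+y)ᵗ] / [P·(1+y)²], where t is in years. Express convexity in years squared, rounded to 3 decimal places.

20.519

With y = 0.0975:
  t   CF        PV=CF/(1+0.0975)^t    t·PV        t(t+1)·PV
  1       725.00       660.5923       660.5923       1,321.1845
  2       725.00       601.9064     1,203.8128       3,611.4383
  3       725.00       548.4341     1,645.3022       6,581.2087
  4       725.00       499.7121     1,998.8485       9,994.2426
  5    10,725.00     6,735.5747    33,677.8734     202,067.2407
  Σ                  9,046.2195    39,186.4292     223,575.3148
P = 9,046.2195.
Convexity = Σ t(t+1)·PV / [P·(1+y)²] = 223,575.3148 / (9,046.2195 × 1.204506) = 20.51860.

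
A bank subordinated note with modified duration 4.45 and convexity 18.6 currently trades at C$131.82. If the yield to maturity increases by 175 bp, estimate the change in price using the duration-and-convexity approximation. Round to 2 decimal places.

Duration effect: -D_mod·Δy = -4.45 × (+0.0175) = -0.077875
Convexity effect: ½·C·(Δy)² = 0.5 × 18.6 × (0.0175)² = +0.002848125
ΔP/P ≈ -0.077875 + 0.002848125 = -0.075026875
ΔP ≈ 131.82 × (-0.075026875) = -9.8900426625.

-C$9.89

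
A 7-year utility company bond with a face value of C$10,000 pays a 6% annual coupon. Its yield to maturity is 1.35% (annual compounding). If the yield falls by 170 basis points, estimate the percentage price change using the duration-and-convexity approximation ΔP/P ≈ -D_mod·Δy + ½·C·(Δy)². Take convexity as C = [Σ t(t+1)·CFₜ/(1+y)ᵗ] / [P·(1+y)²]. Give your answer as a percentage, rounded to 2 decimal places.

+10.83%

With y = 0.0135:
  t   CF        PV=CF/(1+0.0135)^t    t·PV        t(t+1)·PV
  1       600.00       592.0079       592.0079       1,184.0158
  2       600.00       584.1222     1,168.2445       3,504.7335
  3       600.00       576.3416     1,729.0249       6,916.0996
  4       600.00       568.6647     2,274.6586      11,373.2932
  5       600.00       561.0899     2,805.4497      16,832.6983
  6       600.00       553.6161     3,321.6968      23,251.8773
  7    10,600.00     9,650.2729    67,551.9102     540,415.2813
  Σ                 13,086.1154    79,442.9925     603,477.9989
P = 13,086.1154; D_Mac = 6.07078 yrs; D_mod = 5.98992 yrs; C = 44.89554.
Duration effect: -5.98992 × (-0.017) = +0.101829
Convexity effect: 0.5 × 44.89554 × (-0.017)² = +0.0064874
ΔP/P ≈ +0.101829 + 0.0064874 = +0.108316 = +10.8316%.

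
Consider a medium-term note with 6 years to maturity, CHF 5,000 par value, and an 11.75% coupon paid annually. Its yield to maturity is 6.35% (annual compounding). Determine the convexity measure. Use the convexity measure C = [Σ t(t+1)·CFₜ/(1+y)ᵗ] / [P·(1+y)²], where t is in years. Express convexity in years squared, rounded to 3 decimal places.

27.228

With y = 0.0635:
  t   CF        PV=CF/(1+0.0635)^t    t·PV        t(t+1)·PV
  1       587.50       552.4213       552.4213       1,104.8425
  2       587.50       519.4370     1,038.8740       3,116.6220
  3       587.50       488.4222     1,465.2666       5,861.0663
  4       587.50       459.2592     1,837.0369       9,185.1846
  5       587.50       431.8375     2,159.1877      12,955.1264
  6     5,587.50     3,861.8248    23,170.9490     162,196.6429
  Σ                  6,313.2021    30,223.7355     194,419.4847
P = 6,313.2021.
Convexity = Σ t(t+1)·PV / [P·(1+y)²] = 194,419.4847 / (6,313.2021 × 1.131032) = 27.22796.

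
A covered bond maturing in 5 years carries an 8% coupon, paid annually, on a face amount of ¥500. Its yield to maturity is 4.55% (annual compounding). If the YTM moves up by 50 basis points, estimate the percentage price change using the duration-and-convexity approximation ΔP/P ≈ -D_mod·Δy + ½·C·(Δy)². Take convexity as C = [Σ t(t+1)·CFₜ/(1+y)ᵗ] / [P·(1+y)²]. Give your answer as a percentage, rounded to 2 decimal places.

-2.06%

With y = 0.0455:
  t   CF        PV=CF/(1+0.0455)^t    t·PV        t(t+1)·PV
  1        40.00        38.2592        38.2592          76.5184
  2        40.00        36.5942        73.1883         219.5650
  3        40.00        35.0016       105.0048         420.0192
  4        40.00        33.4783       133.9133         669.5667
  5       540.00       432.2884     2,161.4420      12,968.6518
  Σ                    575.6217     2,511.8076      14,354.3211
P = 575.6217; D_Mac = 4.36364 yrs; D_mod = 4.17374 yrs; C = 22.81379.
Duration effect: -4.17374 × (+0.005) = -0.020869
Convexity effect: 0.5 × 22.81379 × (0.005)² = +0.0002852
ΔP/P ≈ -0.020869 + 0.0002852 = -0.020584 = -2.0584%.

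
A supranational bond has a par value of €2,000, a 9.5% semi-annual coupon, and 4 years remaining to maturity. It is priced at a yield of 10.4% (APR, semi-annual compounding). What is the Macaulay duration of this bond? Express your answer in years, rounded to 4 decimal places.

3.4096 years

Periodic yield y = 0.052. Discount each cash flow and weight by its period:
  t   CF        PV=CF/(1+0.052)^t    t·PV
  1        95.00        90.3042        90.3042
  2        95.00        85.8405       171.6810
  3        95.00        81.5974       244.7922
  4        95.00        77.5641       310.2563
  5        95.00        73.7301       368.6506
  6        95.00        70.0857       420.5140
  7        95.00        66.6213       466.3494
  8     2,095.00     1,396.5552    11,172.4417
  Σ                  1,942.2985    13,244.9893
Price P = Σ PV = 1,942.2985.
Macaulay duration = Σ(t·PV) / P = 13,244.9893 / 1,942.2985 = 6.81923 half-year periods.
In years: 6.81923 / 2 = 3.40962 years.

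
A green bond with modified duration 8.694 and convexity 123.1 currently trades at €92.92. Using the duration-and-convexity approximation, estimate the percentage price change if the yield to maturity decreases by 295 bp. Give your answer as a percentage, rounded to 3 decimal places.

+31.004%

Duration effect: -D_mod·Δy = -8.694 × (-0.0295) = +0.256473
Convexity effect: ½·C·(Δy)² = 0.5 × 123.1 × (-0.0295)² = +0.0535638875
ΔP/P ≈ +0.256473 + 0.0535638875 = +0.3100368875
= +31.00368875%.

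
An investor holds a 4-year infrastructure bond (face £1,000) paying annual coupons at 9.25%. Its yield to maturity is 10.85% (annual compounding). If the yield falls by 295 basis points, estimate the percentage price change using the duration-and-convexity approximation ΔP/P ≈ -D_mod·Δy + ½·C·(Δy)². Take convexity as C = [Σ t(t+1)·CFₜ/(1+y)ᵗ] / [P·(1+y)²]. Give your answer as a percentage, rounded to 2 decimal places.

With y = 0.1085:
  t   CF        PV=CF/(1+0.1085)^t    t·PV        t(t+1)·PV
  1        92.50        83.4461        83.4461         166.8922
  2        92.50        75.2784       150.5568         451.6704
  3        92.50        67.9101       203.7304         814.9217
  4     1,092.50       723.5668     2,894.2674      14,471.3368
  Σ                    950.2015     3,332.0007      15,904.8211
P = 950.2015; D_Mac = 3.50663 yrs; D_mod = 3.16340 yrs; C = 13.62203.
Duration effect: -3.16340 × (-0.0295) = +0.093320
Convexity effect: 0.5 × 13.62203 × (-0.0295)² = +0.0059273
ΔP/P ≈ +0.093320 + 0.0059273 = +0.099247 = +9.9247%.

+9.92%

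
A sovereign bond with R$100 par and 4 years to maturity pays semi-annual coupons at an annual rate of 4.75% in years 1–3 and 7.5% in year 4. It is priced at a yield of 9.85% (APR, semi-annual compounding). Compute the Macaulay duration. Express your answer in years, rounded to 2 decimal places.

Periodic yield y = 0.04925. Discount each cash flow and weight by its period:
  t   CF        PV=CF/(1+0.04925)^t    t·PV
  1        2.375         2.2635         2.2635
  2        2.375         2.1573         4.3146
  3        2.375         2.0560         6.1681
  4        2.375         1.9595         7.8380
  5        2.375         1.8675         9.3377
  6        2.375         1.7799        10.6793
  7        3.750         2.6784        18.7489
  8      103.750        70.6246       564.9972
  Σ                     85.3868       624.3472
Price P = Σ PV = 85.3868.
Macaulay duration = Σ(t·PV) / P = 624.3472 / 85.3868 = 7.31199 half-year periods.
In years: 7.31199 / 2 = 3.65599 years.

3.66 years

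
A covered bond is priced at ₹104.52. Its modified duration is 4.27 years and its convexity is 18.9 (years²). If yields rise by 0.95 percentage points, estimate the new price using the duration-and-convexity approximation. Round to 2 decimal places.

Duration effect: -D_mod·Δy = -4.27 × (+0.0095) = -0.040565
Convexity effect: ½·C·(Δy)² = 0.5 × 18.9 × (0.0095)² = +0.0008528625
ΔP/P ≈ -0.040565 + 0.0008528625 = -0.0397121375
New price ≈ 104.52 × (1 - 0.0397121375) = 100.3692873885.

₹100.37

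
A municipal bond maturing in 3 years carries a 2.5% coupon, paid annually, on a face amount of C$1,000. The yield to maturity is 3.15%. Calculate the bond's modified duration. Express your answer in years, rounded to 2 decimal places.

2.84 years

Periodic yield y = 0.0315. First find Macaulay duration:
  t   CF        PV=CF/(1+0.0315)^t    t·PV
  1        25.00        24.2365        24.2365
  2        25.00        23.4964        46.9928
  3     1,025.00       933.9340     2,801.8019
  Σ                    981.6669     2,873.0313
P = 981.6669; Macaulay duration = 2,873.0313 / 981.6669 = 2.92669 years.
Modified duration = D_Mac / (1 + y) = 2.92669 / 1.0315 = 2.83731 years.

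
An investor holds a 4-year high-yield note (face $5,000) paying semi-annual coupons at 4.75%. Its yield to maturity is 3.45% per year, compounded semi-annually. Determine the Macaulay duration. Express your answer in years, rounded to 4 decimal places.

Periodic yield y = 0.01725. Discount each cash flow and weight by its period:
  t   CF        PV=CF/(1+0.01725)^t    t·PV
  1       118.75       116.7363       116.7363
  2       118.75       114.7567       229.5135
  3       118.75       112.8108       338.4323
  4       118.75       110.8978       443.5911
  5       118.75       109.0172       545.0861
  6       118.75       107.1686       643.0114
  7       118.75       105.3513       737.4588
  8     5,118.75     4,464.1865    35,713.4921
  Σ                  5,240.9251    38,767.3216
Price P = Σ PV = 5,240.9251.
Macaulay duration = Σ(t·PV) / P = 38,767.3216 / 5,240.9251 = 7.39704 half-year periods.
In years: 7.39704 / 2 = 3.69852 years.

3.6985 years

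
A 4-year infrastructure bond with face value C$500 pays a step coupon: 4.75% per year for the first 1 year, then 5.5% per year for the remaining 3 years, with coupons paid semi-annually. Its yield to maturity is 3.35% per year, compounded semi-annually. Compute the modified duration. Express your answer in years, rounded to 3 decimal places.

Periodic yield y = 0.01675. First find Macaulay duration:
  t   CF        PV=CF/(1+0.01675)^t    t·PV
  1       11.875        11.6794        11.6794
  2       11.875        11.4870        22.9739
  3       13.750        13.0816        39.2447
  4       13.750        12.8661        51.4643
  5       13.750        12.6541        63.2706
  6       13.750        12.4457        74.6739
  7       13.750        12.2406        85.6843
  8      513.750       449.8196     3,598.5569
  Σ                    536.2740     3,947.5480
P = 536.2740; Macaulay duration = 3,947.5480 / 536.2740 = 7.36107 half-year periods = 3.68053 years.
Modified duration = D_Mac / (1 + y) = 3.68053 / 1.01675 = 3.61990 years.

3.620 years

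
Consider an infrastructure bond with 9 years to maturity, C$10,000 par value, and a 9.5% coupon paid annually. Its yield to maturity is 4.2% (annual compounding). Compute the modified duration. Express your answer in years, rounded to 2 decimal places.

6.57 years

Periodic yield y = 0.042. First find Macaulay duration:
  t   CF        PV=CF/(1+0.042)^t    t·PV
  1       950.00       911.7083       911.7083
  2       950.00       874.9599     1,749.9199
  3       950.00       839.6928     2,519.0785
  4       950.00       805.8473     3,223.3890
  5       950.00       773.3659     3,866.8294
  6       950.00       742.1937     4,453.1625
  7       950.00       712.2781     4,985.9465
  8       950.00       683.5682     5,468.5456
  9    10,950.00     7,561.4424    68,052.9816
  Σ                 13,905.0566    95,231.5613
P = 13,905.0566; Macaulay duration = 95,231.5613 / 13,905.0566 = 6.84870 years.
Modified duration = D_Mac / (1 + y) = 6.84870 / 1.042 = 6.57265 years.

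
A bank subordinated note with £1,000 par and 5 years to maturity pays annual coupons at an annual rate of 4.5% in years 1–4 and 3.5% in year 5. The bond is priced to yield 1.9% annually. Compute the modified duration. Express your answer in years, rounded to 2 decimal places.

4.52 years

Periodic yield y = 0.019. First find Macaulay duration:
  t   CF        PV=CF/(1+0.019)^t    t·PV
  1        45.00        44.1609        44.1609
  2        45.00        43.3375        86.6751
  3        45.00        42.5295       127.5884
  4        45.00        41.7365       166.9459
  5     1,035.00       942.0402     4,710.2009
  Σ                  1,113.8046     5,135.5712
P = 1,113.8046; Macaulay duration = 5,135.5712 / 1,113.8046 = 4.61084 years.
Modified duration = D_Mac / (1 + y) = 4.61084 / 1.019 = 4.52486 years.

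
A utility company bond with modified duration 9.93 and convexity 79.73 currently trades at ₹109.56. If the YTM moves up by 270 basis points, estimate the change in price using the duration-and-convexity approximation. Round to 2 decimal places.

Duration effect: -D_mod·Δy = -9.93 × (+0.027) = -0.268110
Convexity effect: ½·C·(Δy)² = 0.5 × 79.73 × (0.027)² = +0.029061585
ΔP/P ≈ -0.268110 + 0.029061585 = -0.239048415
ΔP ≈ 109.56 × (-0.239048415) = -26.1901443474.

-₹26.19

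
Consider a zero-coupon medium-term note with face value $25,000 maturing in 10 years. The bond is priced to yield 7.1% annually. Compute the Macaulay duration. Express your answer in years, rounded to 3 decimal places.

10.000 years

A zero-coupon bond has a single cash flow at maturity, so its Macaulay duration equals its maturity: 10 years.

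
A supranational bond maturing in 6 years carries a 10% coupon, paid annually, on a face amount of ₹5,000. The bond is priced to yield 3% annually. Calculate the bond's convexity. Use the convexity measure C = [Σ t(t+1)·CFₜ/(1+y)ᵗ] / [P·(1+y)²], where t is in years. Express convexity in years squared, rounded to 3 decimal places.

30.696

With y = 0.03:
  t   CF        PV=CF/(1+0.03)^t    t·PV        t(t+1)·PV
  1       500.00       485.4369       485.4369         970.8738
  2       500.00       471.2980       942.5959       2,827.7877
  3       500.00       457.5708     1,372.7125       5,490.8500
  4       500.00       444.2435     1,776.9741       8,884.8705
  5       500.00       431.3044     2,156.5220      12,939.1318
  6     5,500.00     4,606.1634    27,636.9805     193,458.8633
  Σ                  6,896.0170    34,371.2218     224,572.3770
P = 6,896.0170.
Convexity = Σ t(t+1)·PV / [P·(1+y)²] = 224,572.3770 / (6,896.0170 × 1.060900) = 30.69613.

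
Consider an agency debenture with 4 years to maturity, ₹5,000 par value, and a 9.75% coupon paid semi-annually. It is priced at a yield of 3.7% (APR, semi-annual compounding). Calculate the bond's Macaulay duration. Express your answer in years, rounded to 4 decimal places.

Periodic yield y = 0.0185. Discount each cash flow and weight by its period:
  t   CF        PV=CF/(1+0.0185)^t    t·PV
  1       243.75       239.3225       239.3225
  2       243.75       234.9755       469.9510
  3       243.75       230.7074       692.1222
  4       243.75       226.5168       906.0674
  5       243.75       222.4024     1,112.0120
  6       243.75       218.3627     1,310.1761
  7       243.75       214.3964     1,500.7745
  8     5,243.75     4,528.4931    36,227.9449
  Σ                  6,115.1768    42,458.3705
Price P = Σ PV = 6,115.1768.
Macaulay duration = Σ(t·PV) / P = 42,458.3705 / 6,115.1768 = 6.94311 half-year periods.
In years: 6.94311 / 2 = 3.47156 years.

3.4716 years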